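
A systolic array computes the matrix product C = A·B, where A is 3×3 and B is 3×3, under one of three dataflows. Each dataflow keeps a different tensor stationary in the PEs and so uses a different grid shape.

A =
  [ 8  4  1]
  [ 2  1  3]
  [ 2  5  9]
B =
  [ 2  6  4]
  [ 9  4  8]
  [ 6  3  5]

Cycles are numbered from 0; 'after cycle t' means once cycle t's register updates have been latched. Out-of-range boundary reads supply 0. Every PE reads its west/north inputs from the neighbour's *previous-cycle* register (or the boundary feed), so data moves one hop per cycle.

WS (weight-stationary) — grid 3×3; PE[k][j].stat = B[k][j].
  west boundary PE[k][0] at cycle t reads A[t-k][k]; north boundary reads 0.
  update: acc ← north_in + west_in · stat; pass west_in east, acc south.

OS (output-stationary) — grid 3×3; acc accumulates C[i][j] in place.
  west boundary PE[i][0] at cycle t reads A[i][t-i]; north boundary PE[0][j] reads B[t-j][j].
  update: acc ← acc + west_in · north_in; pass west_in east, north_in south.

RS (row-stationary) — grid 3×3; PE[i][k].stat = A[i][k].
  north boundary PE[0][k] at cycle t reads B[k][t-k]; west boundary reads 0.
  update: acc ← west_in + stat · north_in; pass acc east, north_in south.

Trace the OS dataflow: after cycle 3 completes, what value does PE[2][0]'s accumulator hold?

OS 3×3: PE[2][0] cycle-by-cycle (with neighbour feeds):
  cycle 0: PE[1][0] → acc 0, east 0, south 0
  cycle 0: PE[2][0] → acc 0, east 0, south 0
  cycle 1: PE[1][0] → acc 4, east 2, south 2
  cycle 1: PE[2][0] → acc 0, east 0, south 0
  cycle 2: PE[1][0] → acc 13, east 1, south 9
  cycle 2: PE[2][0] → acc 4, east 2, south 2
  cycle 3: PE[1][0] → acc 31, east 3, south 6
  cycle 3: PE[2][0] → acc 49, east 5, south 9

PE[2][0].acc = 49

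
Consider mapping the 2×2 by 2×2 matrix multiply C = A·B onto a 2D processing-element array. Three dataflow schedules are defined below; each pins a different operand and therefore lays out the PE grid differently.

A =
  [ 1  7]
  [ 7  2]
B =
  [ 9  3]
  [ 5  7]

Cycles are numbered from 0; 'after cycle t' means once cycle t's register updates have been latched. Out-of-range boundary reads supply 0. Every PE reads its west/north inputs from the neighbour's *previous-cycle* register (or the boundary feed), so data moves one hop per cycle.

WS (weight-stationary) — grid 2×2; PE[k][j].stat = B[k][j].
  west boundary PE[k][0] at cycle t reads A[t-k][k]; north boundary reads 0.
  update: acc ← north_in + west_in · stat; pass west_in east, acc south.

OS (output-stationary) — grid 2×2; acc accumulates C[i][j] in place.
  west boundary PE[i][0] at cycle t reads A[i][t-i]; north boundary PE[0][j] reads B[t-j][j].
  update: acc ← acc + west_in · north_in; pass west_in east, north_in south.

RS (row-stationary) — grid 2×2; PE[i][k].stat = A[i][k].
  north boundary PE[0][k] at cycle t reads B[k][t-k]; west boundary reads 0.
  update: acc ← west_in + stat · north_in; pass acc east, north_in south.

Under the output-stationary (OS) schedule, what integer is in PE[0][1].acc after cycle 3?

Tracing OS — 2×2 array, target PE[0][1]:
  after 0 — PE[0][0] acc=9, pass-E 1, pass-S 9
  after 0 — PE[0][1] acc=0, pass-E 0, pass-S 0
  after 1 — PE[0][0] acc=44, pass-E 7, pass-S 5
  after 1 — PE[0][1] acc=3, pass-E 1, pass-S 3
  after 2 — PE[0][0] acc=44, pass-E 0, pass-S 0
  after 2 — PE[0][1] acc=52, pass-E 7, pass-S 7
  after 3 — PE[0][0] acc=44, pass-E 0, pass-S 0
  after 3 — PE[0][1] acc=52, pass-E 0, pass-S 0

PE[0][1].acc = 52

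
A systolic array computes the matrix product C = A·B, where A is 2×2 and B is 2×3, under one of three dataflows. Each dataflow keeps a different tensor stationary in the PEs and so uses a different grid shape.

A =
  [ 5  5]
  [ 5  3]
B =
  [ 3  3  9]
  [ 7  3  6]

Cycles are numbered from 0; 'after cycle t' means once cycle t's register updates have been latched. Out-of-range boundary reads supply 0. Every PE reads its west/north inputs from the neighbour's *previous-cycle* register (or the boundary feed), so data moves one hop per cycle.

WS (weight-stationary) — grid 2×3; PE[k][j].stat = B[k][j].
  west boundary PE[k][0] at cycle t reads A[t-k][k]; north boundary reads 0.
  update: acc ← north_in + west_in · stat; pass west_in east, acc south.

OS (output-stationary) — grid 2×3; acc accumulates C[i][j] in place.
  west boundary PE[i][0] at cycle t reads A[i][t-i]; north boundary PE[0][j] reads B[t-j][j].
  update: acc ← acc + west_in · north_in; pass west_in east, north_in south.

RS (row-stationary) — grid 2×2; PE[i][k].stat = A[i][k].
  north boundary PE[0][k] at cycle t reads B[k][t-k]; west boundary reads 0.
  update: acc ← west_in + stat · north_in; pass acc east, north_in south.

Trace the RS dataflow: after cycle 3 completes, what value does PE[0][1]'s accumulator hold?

PE[0][1].acc = 75

RS 2×2: PE[0][1] cycle-by-cycle (with neighbour feeds):
  0: (0,0).acc=15  regs=<15,3>
  0: (0,1).acc=0  regs=<0,0>
  1: (0,0).acc=15  regs=<15,3>
  1: (0,1).acc=50  regs=<50,7>
  2: (0,0).acc=45  regs=<45,9>
  2: (0,1).acc=30  regs=<30,3>
  3: (0,0).acc=0  regs=<0,0>
  3: (0,1).acc=75  regs=<75,6>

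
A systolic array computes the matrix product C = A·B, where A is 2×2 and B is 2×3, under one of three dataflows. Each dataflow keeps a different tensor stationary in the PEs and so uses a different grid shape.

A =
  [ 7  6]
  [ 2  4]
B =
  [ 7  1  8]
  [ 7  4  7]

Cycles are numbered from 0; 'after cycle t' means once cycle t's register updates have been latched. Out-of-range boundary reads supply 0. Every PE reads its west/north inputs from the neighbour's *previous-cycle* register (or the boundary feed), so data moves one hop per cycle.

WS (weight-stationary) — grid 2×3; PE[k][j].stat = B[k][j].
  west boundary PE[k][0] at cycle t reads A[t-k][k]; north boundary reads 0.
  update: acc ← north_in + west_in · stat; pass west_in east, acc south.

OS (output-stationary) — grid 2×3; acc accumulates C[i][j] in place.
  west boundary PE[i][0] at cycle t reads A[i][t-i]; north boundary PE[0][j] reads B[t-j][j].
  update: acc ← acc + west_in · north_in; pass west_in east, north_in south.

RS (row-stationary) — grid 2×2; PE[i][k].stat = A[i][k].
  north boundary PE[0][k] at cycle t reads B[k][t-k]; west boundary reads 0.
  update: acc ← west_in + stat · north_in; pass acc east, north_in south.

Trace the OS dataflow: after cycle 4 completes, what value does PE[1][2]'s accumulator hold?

PE[1][2].acc = 44

OS (2×3). Following PE[1][2] plus its west/north inputs:
  after 0 — PE[0][2] acc=0, pass-E 0, pass-S 0
  after 0 — PE[1][1] acc=0, pass-E 0, pass-S 0
  after 0 — PE[1][2] acc=0, pass-E 0, pass-S 0
  after 1 — PE[0][2] acc=0, pass-E 0, pass-S 0
  after 1 — PE[1][1] acc=0, pass-E 0, pass-S 0
  after 1 — PE[1][2] acc=0, pass-E 0, pass-S 0
  after 2 — PE[0][2] acc=56, pass-E 7, pass-S 8
  after 2 — PE[1][1] acc=2, pass-E 2, pass-S 1
  after 2 — PE[1][2] acc=0, pass-E 0, pass-S 0
  after 3 — PE[0][2] acc=98, pass-E 6, pass-S 7
  after 3 — PE[1][1] acc=18, pass-E 4, pass-S 4
  after 3 — PE[1][2] acc=16, pass-E 2, pass-S 8
  after 4 — PE[0][2] acc=98, pass-E 0, pass-S 0
  after 4 — PE[1][1] acc=18, pass-E 0, pass-S 0
  after 4 — PE[1][2] acc=44, pass-E 4, pass-S 7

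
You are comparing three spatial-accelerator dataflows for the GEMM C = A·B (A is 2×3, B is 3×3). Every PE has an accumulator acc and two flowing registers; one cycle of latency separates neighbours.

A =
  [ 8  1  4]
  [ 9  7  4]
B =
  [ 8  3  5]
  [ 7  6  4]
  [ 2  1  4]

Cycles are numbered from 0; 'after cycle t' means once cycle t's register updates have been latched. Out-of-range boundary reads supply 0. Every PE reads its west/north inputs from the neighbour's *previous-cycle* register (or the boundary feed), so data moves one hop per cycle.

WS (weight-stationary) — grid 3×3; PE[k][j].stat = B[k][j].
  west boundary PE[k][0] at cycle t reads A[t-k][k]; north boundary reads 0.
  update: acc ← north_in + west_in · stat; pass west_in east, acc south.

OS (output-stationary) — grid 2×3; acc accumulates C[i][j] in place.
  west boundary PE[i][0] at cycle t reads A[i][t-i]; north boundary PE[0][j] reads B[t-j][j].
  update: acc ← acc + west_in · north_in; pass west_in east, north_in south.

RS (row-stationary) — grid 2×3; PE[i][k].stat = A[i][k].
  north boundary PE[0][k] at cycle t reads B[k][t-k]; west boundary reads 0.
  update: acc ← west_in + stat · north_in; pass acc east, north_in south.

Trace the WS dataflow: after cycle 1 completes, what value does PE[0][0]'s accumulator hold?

WS 3×3: PE[0][0] cycle-by-cycle (with neighbour feeds):
  c0 r0c0: 64 / 8 / 64
  c1 r0c0: 72 / 9 / 72

PE[0][0].acc = 72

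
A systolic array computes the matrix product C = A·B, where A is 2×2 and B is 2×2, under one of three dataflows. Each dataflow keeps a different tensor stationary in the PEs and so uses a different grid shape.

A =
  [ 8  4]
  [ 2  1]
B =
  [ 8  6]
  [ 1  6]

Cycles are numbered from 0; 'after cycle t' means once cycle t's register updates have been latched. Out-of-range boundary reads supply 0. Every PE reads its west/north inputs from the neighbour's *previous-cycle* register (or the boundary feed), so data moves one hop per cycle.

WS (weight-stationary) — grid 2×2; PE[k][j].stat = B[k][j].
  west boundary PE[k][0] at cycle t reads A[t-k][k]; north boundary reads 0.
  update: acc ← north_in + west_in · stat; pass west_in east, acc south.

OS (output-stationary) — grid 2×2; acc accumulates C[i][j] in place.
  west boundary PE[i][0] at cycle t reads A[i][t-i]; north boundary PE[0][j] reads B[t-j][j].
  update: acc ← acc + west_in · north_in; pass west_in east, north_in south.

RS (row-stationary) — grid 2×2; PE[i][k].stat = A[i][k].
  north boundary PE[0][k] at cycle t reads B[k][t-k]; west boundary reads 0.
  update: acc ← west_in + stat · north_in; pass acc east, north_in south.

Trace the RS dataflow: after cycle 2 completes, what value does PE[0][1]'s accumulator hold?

PE[0][1].acc = 72

Tracing RS — 2×2 array, target PE[0][1]:
  [0] (0,0) acc=64 (h:64 v:8)
  [0] (0,1) acc=0 (h:0 v:0)
  [1] (0,0) acc=48 (h:48 v:6)
  [1] (0,1) acc=68 (h:68 v:1)
  [2] (0,0) acc=0 (h:0 v:0)
  [2] (0,1) acc=72 (h:72 v:6)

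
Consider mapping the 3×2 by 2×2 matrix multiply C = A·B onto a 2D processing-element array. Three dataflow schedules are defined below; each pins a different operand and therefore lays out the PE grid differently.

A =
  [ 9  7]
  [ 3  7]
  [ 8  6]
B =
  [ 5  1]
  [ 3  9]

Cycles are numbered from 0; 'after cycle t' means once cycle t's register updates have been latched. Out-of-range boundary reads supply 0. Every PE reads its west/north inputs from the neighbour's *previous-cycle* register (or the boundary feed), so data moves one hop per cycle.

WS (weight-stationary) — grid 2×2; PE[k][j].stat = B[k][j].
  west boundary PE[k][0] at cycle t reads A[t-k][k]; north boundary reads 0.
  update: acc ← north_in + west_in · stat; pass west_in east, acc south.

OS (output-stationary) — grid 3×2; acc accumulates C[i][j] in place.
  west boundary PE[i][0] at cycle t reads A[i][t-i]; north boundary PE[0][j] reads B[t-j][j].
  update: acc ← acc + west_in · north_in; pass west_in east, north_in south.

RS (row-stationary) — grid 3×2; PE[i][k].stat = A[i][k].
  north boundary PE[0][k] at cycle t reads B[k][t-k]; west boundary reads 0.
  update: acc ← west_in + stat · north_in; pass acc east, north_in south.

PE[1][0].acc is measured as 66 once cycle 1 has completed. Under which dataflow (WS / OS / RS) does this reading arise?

Under WS (2×2), PE[1][0]:
  [0] (1,0) acc=0 (h:0 v:0)
  [1] (1,0) acc=66 (h:7 v:66)
Under OS (3×2), PE[1][0]:
  [0] (1,0) acc=0 (h:0 v:0)
  [1] (1,0) acc=15 (h:3 v:5)
Under RS (3×2), PE[1][0]:
  [0] (1,0) acc=0 (h:0 v:0)
  [1] (1,0) acc=15 (h:15 v:5)

dataflow = WS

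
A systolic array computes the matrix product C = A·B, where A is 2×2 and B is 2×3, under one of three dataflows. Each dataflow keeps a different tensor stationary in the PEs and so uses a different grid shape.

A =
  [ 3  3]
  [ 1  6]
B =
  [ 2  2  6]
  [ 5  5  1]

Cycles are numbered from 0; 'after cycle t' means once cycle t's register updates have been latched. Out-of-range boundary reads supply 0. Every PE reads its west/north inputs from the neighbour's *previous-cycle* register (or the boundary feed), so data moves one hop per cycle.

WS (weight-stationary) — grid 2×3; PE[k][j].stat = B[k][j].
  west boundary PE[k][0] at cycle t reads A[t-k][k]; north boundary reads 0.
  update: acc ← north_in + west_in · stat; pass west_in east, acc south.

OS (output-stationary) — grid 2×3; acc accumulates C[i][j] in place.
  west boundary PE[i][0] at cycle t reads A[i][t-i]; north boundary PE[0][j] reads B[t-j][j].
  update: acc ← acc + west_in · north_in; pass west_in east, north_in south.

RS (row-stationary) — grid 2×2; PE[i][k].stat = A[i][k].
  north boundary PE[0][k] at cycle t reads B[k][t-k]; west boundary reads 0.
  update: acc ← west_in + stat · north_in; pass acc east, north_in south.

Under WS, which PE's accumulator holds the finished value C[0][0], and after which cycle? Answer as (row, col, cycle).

(row, col, cycle) = (1, 0, 1)

WS: C[0][0] accumulates in PE[1][0]:
  cycle 0: PE[1][0] → acc 0, east 0, south 0
  cycle 1: PE[1][0] → acc 21, east 3, south 21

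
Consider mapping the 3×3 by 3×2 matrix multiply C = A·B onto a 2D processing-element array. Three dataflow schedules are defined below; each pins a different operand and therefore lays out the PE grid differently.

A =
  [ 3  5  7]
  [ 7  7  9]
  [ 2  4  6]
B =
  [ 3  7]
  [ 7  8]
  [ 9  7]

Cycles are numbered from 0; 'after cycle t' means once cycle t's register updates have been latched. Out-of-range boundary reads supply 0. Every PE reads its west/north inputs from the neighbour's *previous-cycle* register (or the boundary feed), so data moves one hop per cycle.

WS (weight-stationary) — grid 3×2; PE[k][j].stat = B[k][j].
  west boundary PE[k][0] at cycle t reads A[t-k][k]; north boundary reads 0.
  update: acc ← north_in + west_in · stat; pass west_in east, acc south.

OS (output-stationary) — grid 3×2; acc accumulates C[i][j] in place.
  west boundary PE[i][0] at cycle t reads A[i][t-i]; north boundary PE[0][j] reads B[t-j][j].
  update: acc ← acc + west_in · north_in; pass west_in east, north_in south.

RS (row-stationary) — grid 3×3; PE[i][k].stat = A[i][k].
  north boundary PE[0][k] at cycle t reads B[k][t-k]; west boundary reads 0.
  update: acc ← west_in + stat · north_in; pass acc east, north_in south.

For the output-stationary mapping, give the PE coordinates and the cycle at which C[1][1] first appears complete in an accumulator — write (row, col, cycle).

(row, col, cycle) = (1, 1, 4)

Under OS, C[1][1] lands at PE[1][1]:
  [0] (1,1) acc=0 (h:0 v:0)
  [1] (1,1) acc=0 (h:0 v:0)
  [2] (1,1) acc=49 (h:7 v:7)
  [3] (1,1) acc=105 (h:7 v:8)
  [4] (1,1) acc=168 (h:9 v:7)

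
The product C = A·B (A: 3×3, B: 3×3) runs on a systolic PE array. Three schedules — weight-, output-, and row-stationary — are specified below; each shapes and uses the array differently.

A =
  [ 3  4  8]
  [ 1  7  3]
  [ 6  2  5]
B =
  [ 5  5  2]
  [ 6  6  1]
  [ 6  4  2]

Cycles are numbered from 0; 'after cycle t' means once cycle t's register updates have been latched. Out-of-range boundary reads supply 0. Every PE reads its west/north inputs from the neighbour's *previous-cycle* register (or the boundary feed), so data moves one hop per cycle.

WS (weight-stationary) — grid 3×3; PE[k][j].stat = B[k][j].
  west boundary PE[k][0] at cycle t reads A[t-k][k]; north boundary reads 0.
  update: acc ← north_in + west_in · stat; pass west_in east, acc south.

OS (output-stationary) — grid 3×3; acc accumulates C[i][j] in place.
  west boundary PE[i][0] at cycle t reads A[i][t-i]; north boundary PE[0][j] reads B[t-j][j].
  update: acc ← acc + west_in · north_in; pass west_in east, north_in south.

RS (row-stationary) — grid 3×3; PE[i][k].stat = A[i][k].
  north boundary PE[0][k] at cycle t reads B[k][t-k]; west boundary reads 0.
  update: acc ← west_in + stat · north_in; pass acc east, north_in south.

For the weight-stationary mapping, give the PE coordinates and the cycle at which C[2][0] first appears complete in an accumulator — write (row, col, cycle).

(row, col, cycle) = (2, 0, 4)

Under WS, C[2][0] lands at PE[2][0]:
  cycle 0: PE[2][0] → acc 0, east 0, south 0
  cycle 1: PE[2][0] → acc 0, east 0, south 0
  cycle 2: PE[2][0] → acc 87, east 8, south 87
  cycle 3: PE[2][0] → acc 65, east 3, south 65
  cycle 4: PE[2][0] → acc 72, east 5, south 72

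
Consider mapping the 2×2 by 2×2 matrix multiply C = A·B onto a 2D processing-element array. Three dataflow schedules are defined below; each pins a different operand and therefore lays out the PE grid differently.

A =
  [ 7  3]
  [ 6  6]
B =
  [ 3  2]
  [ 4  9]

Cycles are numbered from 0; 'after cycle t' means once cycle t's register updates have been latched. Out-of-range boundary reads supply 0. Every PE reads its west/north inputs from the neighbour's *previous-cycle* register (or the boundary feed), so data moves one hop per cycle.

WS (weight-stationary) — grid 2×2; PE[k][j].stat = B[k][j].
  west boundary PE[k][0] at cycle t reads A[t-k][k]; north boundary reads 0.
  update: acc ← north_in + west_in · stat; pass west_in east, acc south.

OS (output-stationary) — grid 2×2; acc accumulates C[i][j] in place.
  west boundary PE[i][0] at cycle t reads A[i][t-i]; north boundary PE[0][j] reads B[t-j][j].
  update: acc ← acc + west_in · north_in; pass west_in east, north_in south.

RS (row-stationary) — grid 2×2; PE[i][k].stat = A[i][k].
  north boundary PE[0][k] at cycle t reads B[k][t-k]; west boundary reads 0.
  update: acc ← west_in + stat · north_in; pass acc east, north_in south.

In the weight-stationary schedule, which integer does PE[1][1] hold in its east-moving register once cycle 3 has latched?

WS (2×2). Following PE[1][1] plus its west/north inputs:
  c0 r0c1: 0 / 0 / 0
  c0 r1c0: 0 / 0 / 0
  c0 r1c1: 0 / 0 / 0
  c1 r0c1: 14 / 7 / 14
  c1 r1c0: 33 / 3 / 33
  c1 r1c1: 0 / 0 / 0
  c2 r0c1: 12 / 6 / 12
  c2 r1c0: 42 / 6 / 42
  c2 r1c1: 41 / 3 / 41
  c3 r0c1: 0 / 0 / 0
  c3 r1c0: 0 / 0 / 0
  c3 r1c1: 66 / 6 / 66

register = 6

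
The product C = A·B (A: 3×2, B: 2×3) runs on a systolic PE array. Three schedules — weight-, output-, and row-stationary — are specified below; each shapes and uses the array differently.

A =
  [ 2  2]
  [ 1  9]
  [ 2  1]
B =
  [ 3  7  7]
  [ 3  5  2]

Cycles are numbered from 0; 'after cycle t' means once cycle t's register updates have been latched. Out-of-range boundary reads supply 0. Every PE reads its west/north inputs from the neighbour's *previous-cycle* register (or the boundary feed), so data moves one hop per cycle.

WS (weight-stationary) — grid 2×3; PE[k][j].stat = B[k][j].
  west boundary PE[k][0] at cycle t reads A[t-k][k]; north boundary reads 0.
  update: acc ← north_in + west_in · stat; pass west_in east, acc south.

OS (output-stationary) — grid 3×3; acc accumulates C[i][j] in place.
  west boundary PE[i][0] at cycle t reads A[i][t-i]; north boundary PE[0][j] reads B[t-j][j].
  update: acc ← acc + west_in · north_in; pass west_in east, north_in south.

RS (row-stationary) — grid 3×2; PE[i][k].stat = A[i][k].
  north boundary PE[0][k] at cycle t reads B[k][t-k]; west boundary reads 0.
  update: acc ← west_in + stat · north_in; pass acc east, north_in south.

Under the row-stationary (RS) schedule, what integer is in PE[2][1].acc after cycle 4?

PE[2][1].acc = 19

RS on a 3×2 grid — tracing PE[2][1] and its feeders:
  cycle 0: PE[1][1] → acc 0, east 0, south 0
  cycle 0: PE[2][0] → acc 0, east 0, south 0
  cycle 0: PE[2][1] → acc 0, east 0, south 0
  cycle 1: PE[1][1] → acc 0, east 0, south 0
  cycle 1: PE[2][0] → acc 0, east 0, south 0
  cycle 1: PE[2][1] → acc 0, east 0, south 0
  cycle 2: PE[1][1] → acc 30, east 30, south 3
  cycle 2: PE[2][0] → acc 6, east 6, south 3
  cycle 2: PE[2][1] → acc 0, east 0, south 0
  cycle 3: PE[1][1] → acc 52, east 52, south 5
  cycle 3: PE[2][0] → acc 14, east 14, south 7
  cycle 3: PE[2][1] → acc 9, east 9, south 3
  cycle 4: PE[1][1] → acc 25, east 25, south 2
  cycle 4: PE[2][0] → acc 14, east 14, south 7
  cycle 4: PE[2][1] → acc 19, east 19, south 5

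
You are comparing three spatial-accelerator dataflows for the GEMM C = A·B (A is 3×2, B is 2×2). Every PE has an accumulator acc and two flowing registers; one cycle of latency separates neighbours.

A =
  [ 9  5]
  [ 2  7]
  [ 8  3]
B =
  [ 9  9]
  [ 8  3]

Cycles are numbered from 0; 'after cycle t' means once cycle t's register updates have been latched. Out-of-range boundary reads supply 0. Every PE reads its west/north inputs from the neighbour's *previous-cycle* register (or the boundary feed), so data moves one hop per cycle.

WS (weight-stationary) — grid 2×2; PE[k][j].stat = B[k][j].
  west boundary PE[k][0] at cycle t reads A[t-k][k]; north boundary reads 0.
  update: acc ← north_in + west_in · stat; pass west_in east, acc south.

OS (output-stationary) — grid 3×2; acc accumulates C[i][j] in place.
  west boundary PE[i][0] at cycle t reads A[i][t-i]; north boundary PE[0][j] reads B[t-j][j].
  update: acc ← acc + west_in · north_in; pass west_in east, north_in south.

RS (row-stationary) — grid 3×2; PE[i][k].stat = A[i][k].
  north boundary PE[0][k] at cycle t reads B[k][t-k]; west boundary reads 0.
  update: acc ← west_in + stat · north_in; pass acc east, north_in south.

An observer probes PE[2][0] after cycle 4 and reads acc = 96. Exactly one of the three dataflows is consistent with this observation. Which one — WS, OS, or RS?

dataflow = OS

WS (2×2): PE[2][0] does not exist.
Under OS (3×2), PE[2][0]:
  after 0 — PE[2][0] acc=0, pass-E 0, pass-S 0
  after 1 — PE[2][0] acc=0, pass-E 0, pass-S 0
  after 2 — PE[2][0] acc=72, pass-E 8, pass-S 9
  after 3 — PE[2][0] acc=96, pass-E 3, pass-S 8
  after 4 — PE[2][0] acc=96, pass-E 0, pass-S 0
Under RS (3×2), PE[2][0]:
  after 0 — PE[2][0] acc=0, pass-E 0, pass-S 0
  after 1 — PE[2][0] acc=0, pass-E 0, pass-S 0
  after 2 — PE[2][0] acc=72, pass-E 72, pass-S 9
  after 3 — PE[2][0] acc=72, pass-E 72, pass-S 9
  after 4 — PE[2][0] acc=0, pass-E 0, pass-S 0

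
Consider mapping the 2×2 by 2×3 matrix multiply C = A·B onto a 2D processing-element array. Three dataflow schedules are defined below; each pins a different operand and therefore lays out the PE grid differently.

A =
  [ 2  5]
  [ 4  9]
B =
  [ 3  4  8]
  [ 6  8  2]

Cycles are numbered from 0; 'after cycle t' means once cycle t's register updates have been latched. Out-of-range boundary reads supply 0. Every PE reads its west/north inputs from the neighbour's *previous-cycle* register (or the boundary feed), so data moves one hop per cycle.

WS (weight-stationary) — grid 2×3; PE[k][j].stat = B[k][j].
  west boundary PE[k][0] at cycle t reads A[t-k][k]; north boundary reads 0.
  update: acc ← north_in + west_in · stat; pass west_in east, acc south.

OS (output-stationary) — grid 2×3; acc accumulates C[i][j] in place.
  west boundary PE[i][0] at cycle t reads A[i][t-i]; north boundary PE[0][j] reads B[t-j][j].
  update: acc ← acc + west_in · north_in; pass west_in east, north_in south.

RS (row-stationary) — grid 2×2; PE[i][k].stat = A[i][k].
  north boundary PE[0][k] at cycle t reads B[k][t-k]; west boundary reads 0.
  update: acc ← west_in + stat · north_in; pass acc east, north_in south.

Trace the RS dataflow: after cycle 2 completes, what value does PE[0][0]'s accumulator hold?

PE[0][0].acc = 16

RS 2×2: PE[0][0] cycle-by-cycle (with neighbour feeds):
  cycle 0: PE[0][0] → acc 6, east 6, south 3
  cycle 1: PE[0][0] → acc 8, east 8, south 4
  cycle 2: PE[0][0] → acc 16, east 16, south 8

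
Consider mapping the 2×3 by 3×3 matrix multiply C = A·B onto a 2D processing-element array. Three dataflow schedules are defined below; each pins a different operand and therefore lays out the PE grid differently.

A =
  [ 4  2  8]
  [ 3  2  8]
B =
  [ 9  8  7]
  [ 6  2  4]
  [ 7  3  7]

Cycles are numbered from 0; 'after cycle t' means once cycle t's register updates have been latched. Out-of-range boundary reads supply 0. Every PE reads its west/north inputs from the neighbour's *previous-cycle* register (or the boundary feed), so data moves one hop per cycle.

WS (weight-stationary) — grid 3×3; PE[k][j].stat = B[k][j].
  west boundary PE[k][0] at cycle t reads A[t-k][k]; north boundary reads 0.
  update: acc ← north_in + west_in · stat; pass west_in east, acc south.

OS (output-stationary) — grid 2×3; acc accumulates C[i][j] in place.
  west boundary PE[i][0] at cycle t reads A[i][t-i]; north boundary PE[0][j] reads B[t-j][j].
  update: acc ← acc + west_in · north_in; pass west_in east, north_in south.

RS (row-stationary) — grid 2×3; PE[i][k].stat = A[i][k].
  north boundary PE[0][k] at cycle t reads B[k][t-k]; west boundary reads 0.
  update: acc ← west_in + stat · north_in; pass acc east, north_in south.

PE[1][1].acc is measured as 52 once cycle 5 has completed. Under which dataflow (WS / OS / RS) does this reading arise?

dataflow = OS

— WS: 3×3; PE[1][1] trace:
  @0  [1,1]  acc 0  |  →0  ↓0
  @1  [1,1]  acc 0  |  →0  ↓0
  @2  [1,1]  acc 36  |  →2  ↓36
  @3  [1,1]  acc 28  |  →2  ↓28
  @4  [1,1]  acc 0  |  →0  ↓0
  @5  [1,1]  acc 0  |  →0  ↓0
— OS: 2×3; PE[1][1] trace:
  @0  [1,1]  acc 0  |  →0  ↓0
  @1  [1,1]  acc 0  |  →0  ↓0
  @2  [1,1]  acc 24  |  →3  ↓8
  @3  [1,1]  acc 28  |  →2  ↓2
  @4  [1,1]  acc 52  |  →8  ↓3
  @5  [1,1]  acc 52  |  →0  ↓0
— RS: 2×3; PE[1][1] trace:
  @0  [1,1]  acc 0  |  →0  ↓0
  @1  [1,1]  acc 0  |  →0  ↓0
  @2  [1,1]  acc 39  |  →39  ↓6
  @3  [1,1]  acc 28  |  →28  ↓2
  @4  [1,1]  acc 29  |  →29  ↓4
  @5  [1,1]  acc 0  |  →0  ↓0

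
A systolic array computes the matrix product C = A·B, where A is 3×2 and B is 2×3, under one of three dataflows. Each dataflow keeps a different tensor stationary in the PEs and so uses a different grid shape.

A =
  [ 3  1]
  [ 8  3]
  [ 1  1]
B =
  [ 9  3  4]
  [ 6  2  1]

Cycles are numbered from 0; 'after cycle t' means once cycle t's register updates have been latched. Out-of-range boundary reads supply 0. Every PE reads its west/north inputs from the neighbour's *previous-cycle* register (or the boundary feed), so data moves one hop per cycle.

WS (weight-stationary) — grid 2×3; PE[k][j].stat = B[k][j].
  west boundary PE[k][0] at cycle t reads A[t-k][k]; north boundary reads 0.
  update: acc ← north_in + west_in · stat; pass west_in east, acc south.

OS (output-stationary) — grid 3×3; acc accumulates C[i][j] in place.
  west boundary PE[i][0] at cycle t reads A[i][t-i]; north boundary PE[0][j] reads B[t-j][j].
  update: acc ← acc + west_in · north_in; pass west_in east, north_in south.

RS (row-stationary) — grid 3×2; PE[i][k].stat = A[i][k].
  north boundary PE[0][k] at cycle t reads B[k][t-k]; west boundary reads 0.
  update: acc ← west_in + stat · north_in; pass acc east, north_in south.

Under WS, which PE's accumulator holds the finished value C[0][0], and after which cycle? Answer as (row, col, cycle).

WS — PE[1][0] is where C[0][0] collects:
  after 0 — PE[1][0] acc=0, pass-E 0, pass-S 0
  after 1 — PE[1][0] acc=33, pass-E 1, pass-S 33

(row, col, cycle) = (1, 0, 1)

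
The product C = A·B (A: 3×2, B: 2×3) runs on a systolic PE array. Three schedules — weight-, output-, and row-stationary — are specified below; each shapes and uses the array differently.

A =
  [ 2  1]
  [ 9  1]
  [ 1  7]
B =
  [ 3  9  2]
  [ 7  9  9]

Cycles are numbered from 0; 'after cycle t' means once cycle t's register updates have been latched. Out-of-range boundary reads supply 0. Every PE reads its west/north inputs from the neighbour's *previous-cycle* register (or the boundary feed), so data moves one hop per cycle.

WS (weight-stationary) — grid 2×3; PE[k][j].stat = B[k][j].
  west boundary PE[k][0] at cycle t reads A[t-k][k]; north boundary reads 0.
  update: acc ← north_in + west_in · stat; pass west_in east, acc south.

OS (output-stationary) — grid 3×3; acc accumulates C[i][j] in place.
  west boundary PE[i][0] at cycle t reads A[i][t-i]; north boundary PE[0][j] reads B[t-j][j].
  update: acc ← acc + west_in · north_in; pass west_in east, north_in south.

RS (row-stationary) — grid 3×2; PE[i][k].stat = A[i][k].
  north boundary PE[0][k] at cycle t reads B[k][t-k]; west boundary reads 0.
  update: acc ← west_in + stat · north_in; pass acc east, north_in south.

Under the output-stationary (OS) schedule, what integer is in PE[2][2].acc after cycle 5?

PE[2][2].acc = 65

OS on a 3×3 grid — tracing PE[2][2] and its feeders:
  [0] (1,2) acc=0 (h:0 v:0)
  [0] (2,1) acc=0 (h:0 v:0)
  [0] (2,2) acc=0 (h:0 v:0)
  [1] (1,2) acc=0 (h:0 v:0)
  [1] (2,1) acc=0 (h:0 v:0)
  [1] (2,2) acc=0 (h:0 v:0)
  [2] (1,2) acc=0 (h:0 v:0)
  [2] (2,1) acc=0 (h:0 v:0)
  [2] (2,2) acc=0 (h:0 v:0)
  [3] (1,2) acc=18 (h:9 v:2)
  [3] (2,1) acc=9 (h:1 v:9)
  [3] (2,2) acc=0 (h:0 v:0)
  [4] (1,2) acc=27 (h:1 v:9)
  [4] (2,1) acc=72 (h:7 v:9)
  [4] (2,2) acc=2 (h:1 v:2)
  [5] (1,2) acc=27 (h:0 v:0)
  [5] (2,1) acc=72 (h:0 v:0)
  [5] (2,2) acc=65 (h:7 v:9)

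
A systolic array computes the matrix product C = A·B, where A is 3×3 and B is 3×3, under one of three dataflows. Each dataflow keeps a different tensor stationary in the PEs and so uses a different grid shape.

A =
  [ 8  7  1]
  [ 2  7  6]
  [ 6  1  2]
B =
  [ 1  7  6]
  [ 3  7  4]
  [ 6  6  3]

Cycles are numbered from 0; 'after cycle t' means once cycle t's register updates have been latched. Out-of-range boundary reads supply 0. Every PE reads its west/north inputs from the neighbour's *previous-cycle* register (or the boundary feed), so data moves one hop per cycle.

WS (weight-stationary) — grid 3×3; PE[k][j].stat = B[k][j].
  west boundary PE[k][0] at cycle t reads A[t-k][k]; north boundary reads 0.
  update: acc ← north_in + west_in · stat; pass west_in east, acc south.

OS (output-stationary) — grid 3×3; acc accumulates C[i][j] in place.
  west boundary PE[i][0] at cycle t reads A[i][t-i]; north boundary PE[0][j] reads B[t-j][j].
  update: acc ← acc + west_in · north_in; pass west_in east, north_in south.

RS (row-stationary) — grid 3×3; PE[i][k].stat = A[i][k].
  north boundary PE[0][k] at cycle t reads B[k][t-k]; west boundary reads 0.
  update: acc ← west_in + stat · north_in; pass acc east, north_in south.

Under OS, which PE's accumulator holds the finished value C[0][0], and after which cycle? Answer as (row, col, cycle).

OS: C[0][0] accumulates in PE[0][0]:
  t=0 PE[0][0]: acc=8 h=8 v=1
  t=1 PE[0][0]: acc=29 h=7 v=3
  t=2 PE[0][0]: acc=35 h=1 v=6

(row, col, cycle) = (0, 0, 2)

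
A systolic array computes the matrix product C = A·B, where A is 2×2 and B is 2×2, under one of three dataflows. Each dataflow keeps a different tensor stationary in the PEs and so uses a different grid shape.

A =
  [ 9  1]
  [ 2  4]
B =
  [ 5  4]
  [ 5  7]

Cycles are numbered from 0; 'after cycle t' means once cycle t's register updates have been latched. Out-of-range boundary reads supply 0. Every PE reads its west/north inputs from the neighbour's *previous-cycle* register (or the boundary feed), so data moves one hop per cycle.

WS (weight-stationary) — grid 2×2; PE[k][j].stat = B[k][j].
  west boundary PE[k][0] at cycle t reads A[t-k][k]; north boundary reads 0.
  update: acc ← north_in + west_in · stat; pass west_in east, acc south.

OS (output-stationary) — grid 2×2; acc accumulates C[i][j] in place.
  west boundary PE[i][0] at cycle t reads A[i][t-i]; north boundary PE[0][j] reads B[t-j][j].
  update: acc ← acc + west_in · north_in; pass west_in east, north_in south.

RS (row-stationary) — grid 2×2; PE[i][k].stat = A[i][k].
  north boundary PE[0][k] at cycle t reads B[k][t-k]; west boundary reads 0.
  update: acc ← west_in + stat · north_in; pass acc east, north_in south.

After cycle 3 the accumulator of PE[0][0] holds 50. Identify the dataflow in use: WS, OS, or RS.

Under WS (2×2), PE[0][0]:
  after 0 — PE[0][0] acc=45, pass-E 9, pass-S 45
  after 1 — PE[0][0] acc=10, pass-E 2, pass-S 10
  after 2 — PE[0][0] acc=0, pass-E 0, pass-S 0
  after 3 — PE[0][0] acc=0, pass-E 0, pass-S 0
Under OS (2×2), PE[0][0]:
  after 0 — PE[0][0] acc=45, pass-E 9, pass-S 5
  after 1 — PE[0][0] acc=50, pass-E 1, pass-S 5
  after 2 — PE[0][0] acc=50, pass-E 0, pass-S 0
  after 3 — PE[0][0] acc=50, pass-E 0, pass-S 0
Under RS (2×2), PE[0][0]:
  after 0 — PE[0][0] acc=45, pass-E 45, pass-S 5
  after 1 — PE[0][0] acc=36, pass-E 36, pass-S 4
  after 2 — PE[0][0] acc=0, pass-E 0, pass-S 0
  after 3 — PE[0][0] acc=0, pass-E 0, pass-S 0

dataflow = OS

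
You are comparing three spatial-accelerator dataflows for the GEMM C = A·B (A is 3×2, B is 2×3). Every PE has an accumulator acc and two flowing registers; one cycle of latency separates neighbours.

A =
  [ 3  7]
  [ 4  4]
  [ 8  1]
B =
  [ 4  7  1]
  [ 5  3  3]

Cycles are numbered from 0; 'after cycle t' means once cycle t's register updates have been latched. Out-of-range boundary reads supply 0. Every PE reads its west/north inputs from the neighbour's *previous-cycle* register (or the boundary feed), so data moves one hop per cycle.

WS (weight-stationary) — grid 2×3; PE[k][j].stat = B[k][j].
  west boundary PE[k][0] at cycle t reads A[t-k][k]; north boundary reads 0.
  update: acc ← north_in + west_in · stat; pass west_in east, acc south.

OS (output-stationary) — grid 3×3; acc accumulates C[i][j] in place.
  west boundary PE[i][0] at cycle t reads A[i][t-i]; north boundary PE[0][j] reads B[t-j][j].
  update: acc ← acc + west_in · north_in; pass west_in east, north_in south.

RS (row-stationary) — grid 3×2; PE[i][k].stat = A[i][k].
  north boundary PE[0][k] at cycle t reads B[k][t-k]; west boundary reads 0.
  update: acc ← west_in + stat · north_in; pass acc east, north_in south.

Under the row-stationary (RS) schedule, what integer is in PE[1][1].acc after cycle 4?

RS on a 3×2 grid — tracing PE[1][1] and its feeders:
  cycle 0: PE[0][1] → acc 0, east 0, south 0
  cycle 0: PE[1][0] → acc 0, east 0, south 0
  cycle 0: PE[1][1] → acc 0, east 0, south 0
  cycle 1: PE[0][1] → acc 47, east 47, south 5
  cycle 1: PE[1][0] → acc 16, east 16, south 4
  cycle 1: PE[1][1] → acc 0, east 0, south 0
  cycle 2: PE[0][1] → acc 42, east 42, south 3
  cycle 2: PE[1][0] → acc 28, east 28, south 7
  cycle 2: PE[1][1] → acc 36, east 36, south 5
  cycle 3: PE[0][1] → acc 24, east 24, south 3
  cycle 3: PE[1][0] → acc 4, east 4, south 1
  cycle 3: PE[1][1] → acc 40, east 40, south 3
  cycle 4: PE[0][1] → acc 0, east 0, south 0
  cycle 4: PE[1][0] → acc 0, east 0, south 0
  cycle 4: PE[1][1] → acc 16, east 16, south 3

PE[1][1].acc = 16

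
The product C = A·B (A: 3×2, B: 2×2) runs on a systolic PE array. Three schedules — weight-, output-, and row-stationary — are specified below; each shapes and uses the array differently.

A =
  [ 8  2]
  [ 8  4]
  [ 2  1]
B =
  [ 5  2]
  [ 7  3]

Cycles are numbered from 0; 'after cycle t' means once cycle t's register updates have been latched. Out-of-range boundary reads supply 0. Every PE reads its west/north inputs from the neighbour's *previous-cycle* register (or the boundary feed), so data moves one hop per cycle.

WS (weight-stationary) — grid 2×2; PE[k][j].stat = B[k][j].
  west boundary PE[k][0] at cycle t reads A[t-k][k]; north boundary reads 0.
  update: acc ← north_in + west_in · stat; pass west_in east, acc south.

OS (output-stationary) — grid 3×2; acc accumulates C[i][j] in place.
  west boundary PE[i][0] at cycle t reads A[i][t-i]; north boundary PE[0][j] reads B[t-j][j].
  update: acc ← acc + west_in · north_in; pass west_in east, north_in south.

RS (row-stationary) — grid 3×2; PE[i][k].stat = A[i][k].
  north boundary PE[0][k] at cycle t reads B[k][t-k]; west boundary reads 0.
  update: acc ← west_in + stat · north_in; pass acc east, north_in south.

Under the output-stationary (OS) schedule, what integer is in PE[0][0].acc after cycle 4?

OS on a 3×2 grid — tracing PE[0][0] and its feeders:
  @0  [0,0]  acc 40  |  →8  ↓5
  @1  [0,0]  acc 54  |  →2  ↓7
  @2  [0,0]  acc 54  |  →0  ↓0
  @3  [0,0]  acc 54  |  →0  ↓0
  @4  [0,0]  acc 54  |  →0  ↓0

PE[0][0].acc = 54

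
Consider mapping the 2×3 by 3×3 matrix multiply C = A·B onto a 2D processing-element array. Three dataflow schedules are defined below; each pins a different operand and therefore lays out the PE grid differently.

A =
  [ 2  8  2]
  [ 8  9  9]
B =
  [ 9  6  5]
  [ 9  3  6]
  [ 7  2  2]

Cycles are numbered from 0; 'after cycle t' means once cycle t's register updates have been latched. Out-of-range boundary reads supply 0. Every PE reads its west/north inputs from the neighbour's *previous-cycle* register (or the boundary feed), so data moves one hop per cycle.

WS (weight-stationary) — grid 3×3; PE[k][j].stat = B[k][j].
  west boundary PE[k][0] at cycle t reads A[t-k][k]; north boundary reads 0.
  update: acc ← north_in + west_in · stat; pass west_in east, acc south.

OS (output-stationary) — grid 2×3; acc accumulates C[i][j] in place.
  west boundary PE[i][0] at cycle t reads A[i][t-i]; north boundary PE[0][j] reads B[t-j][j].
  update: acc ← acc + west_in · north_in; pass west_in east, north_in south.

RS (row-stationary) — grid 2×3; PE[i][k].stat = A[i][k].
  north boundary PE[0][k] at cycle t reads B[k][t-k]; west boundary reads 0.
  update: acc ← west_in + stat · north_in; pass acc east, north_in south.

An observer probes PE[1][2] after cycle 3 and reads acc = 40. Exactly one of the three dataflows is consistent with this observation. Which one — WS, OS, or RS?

dataflow = OS

WS [3×3] PE[1][2] across cycles:
  t=0 PE[1][2]: acc=0 h=0 v=0
  t=1 PE[1][2]: acc=0 h=0 v=0
  t=2 PE[1][2]: acc=0 h=0 v=0
  t=3 PE[1][2]: acc=58 h=8 v=58
OS [2×3] PE[1][2] across cycles:
  t=0 PE[1][2]: acc=0 h=0 v=0
  t=1 PE[1][2]: acc=0 h=0 v=0
  t=2 PE[1][2]: acc=0 h=0 v=0
  t=3 PE[1][2]: acc=40 h=8 v=5
RS [2×3] PE[1][2] across cycles:
  t=0 PE[1][2]: acc=0 h=0 v=0
  t=1 PE[1][2]: acc=0 h=0 v=0
  t=2 PE[1][2]: acc=0 h=0 v=0
  t=3 PE[1][2]: acc=216 h=216 v=7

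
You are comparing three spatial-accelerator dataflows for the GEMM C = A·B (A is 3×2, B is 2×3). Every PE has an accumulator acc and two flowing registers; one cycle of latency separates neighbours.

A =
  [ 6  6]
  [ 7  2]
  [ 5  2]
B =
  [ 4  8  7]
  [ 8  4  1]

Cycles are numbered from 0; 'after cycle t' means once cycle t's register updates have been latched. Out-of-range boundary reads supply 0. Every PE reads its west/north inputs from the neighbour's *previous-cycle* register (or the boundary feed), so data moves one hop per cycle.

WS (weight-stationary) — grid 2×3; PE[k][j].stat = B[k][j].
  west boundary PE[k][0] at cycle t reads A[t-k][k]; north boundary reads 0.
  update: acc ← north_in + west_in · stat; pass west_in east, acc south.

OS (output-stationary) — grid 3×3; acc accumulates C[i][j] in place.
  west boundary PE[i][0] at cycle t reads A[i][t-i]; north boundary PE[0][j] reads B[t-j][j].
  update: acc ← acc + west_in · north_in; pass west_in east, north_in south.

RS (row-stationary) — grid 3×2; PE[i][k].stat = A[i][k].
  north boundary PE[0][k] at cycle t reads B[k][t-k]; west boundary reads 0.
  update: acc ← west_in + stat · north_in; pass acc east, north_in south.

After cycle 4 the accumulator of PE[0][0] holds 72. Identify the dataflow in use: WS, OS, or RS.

— WS: 2×3; PE[0][0] trace:
  [0] (0,0) acc=24 (h:6 v:24)
  [1] (0,0) acc=28 (h:7 v:28)
  [2] (0,0) acc=20 (h:5 v:20)
  [3] (0,0) acc=0 (h:0 v:0)
  [4] (0,0) acc=0 (h:0 v:0)
— OS: 3×3; PE[0][0] trace:
  [0] (0,0) acc=24 (h:6 v:4)
  [1] (0,0) acc=72 (h:6 v:8)
  [2] (0,0) acc=72 (h:0 v:0)
  [3] (0,0) acc=72 (h:0 v:0)
  [4] (0,0) acc=72 (h:0 v:0)
— RS: 3×2; PE[0][0] trace:
  [0] (0,0) acc=24 (h:24 v:4)
  [1] (0,0) acc=48 (h:48 v:8)
  [2] (0,0) acc=42 (h:42 v:7)
  [3] (0,0) acc=0 (h:0 v:0)
  [4] (0,0) acc=0 (h:0 v:0)

dataflow = OS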